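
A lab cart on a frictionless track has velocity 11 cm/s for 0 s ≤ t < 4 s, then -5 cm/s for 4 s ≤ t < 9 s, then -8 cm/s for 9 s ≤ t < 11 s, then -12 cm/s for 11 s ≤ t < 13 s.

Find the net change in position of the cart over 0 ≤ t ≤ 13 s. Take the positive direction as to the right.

Displacement is the signed area under the v-t curve.
0–4 s: 11 × 4 = 44 cm
4–9 s: -5 × 5 = -25 cm
9–11 s: -8 × 2 = -16 cm
11–13 s: -12 × 2 = -24 cm
Net displacement = -21 cm

-21 cm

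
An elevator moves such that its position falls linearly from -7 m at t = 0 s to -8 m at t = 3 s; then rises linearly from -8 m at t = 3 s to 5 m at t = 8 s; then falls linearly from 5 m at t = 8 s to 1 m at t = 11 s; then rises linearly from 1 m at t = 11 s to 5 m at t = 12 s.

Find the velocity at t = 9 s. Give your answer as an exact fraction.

Velocity is the slope of the x-t graph on 8–11 s: (1 − 5)/(11 − 8) = -4/3 m/s.

-4/3 m/s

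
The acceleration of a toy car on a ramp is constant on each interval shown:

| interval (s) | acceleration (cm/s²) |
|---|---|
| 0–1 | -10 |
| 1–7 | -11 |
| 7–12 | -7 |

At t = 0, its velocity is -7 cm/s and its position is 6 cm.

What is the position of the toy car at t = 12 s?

On each constant-a segment, Δv = aΔt and Δx = v₀Δt + ½aΔt²; chain segment to segment.
0–1 s: v starts -7 cm/s; Δx = -7·1 + ½·-10·1² = -12 cm; v ends -17 cm/s.
1–7 s: v starts -17 cm/s; Δx = -17·6 + ½·-11·6² = -300 cm; v ends -83 cm/s.
7–12 s: v starts -83 cm/s; Δx = -83·5 + ½·-7·5² = -502.5 cm; v ends -118 cm/s.
x(12) = 6 + Σ Δx = -808.5 cm.

-808.5 cm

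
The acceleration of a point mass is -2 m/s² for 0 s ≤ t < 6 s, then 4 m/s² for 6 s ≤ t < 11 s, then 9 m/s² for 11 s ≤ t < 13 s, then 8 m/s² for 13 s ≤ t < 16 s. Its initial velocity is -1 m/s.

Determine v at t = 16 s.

49 m/s

Δv equals the area under the a-t graph; then v = v₀ + Δv.
0–6 s: -2 × 6 = -12 m/s
6–11 s: 4 × 5 = 20 m/s
11–13 s: 9 × 2 = 18 m/s
13–16 s: 8 × 3 = 24 m/s
Δv = 50 m/s, so v(16) = -1 + (50) = 49 m/s.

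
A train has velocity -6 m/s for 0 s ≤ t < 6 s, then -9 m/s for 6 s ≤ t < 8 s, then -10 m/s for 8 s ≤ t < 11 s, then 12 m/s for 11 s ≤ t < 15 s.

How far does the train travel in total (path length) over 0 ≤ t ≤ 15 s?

132 m

Distance (not displacement) is the total path length: add the absolute areas under v-t.
0–6 s: |-6| × 6 = 36 m
6–8 s: |-9| × 2 = 18 m
8–11 s: |-10| × 3 = 30 m
11–15 s: |12| × 4 = 48 m
Total distance = 132 m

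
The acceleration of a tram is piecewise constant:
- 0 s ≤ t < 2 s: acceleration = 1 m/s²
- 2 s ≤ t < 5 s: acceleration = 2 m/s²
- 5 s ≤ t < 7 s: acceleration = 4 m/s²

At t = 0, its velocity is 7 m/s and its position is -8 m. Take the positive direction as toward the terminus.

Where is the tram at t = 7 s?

82 m

On each constant-a segment, Δv = aΔt and Δx = v₀Δt + ½aΔt²; chain segment to segment.
0–2 s: v starts 7 m/s; Δx = 7·2 + ½·1·2² = 16 m; v ends 9 m/s.
2–5 s: v starts 9 m/s; Δx = 9·3 + ½·2·3² = 36 m; v ends 15 m/s.
5–7 s: v starts 15 m/s; Δx = 15·2 + ½·4·2² = 38 m; v ends 23 m/s.
x(7) = -8 + Σ Δx = 82 m.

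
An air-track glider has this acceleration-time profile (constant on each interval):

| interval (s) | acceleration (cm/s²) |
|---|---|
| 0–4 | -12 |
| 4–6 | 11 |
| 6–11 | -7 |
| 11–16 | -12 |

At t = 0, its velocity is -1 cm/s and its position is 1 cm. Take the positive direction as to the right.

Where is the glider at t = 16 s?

On each constant-a segment, Δv = aΔt and Δx = v₀Δt + ½aΔt²; chain segment to segment.
0–4 s: v starts -1 cm/s; Δx = -1·4 + ½·-12·4² = -100 cm; v ends -49 cm/s.
4–6 s: v starts -49 cm/s; Δx = -49·2 + ½·11·2² = -76 cm; v ends -27 cm/s.
6–11 s: v starts -27 cm/s; Δx = -27·5 + ½·-7·5² = -222.5 cm; v ends -62 cm/s.
11–16 s: v starts -62 cm/s; Δx = -62·5 + ½·-12·5² = -460 cm; v ends -122 cm/s.
x(16) = 1 + Σ Δx = -857.5 cm.

-857.5 cm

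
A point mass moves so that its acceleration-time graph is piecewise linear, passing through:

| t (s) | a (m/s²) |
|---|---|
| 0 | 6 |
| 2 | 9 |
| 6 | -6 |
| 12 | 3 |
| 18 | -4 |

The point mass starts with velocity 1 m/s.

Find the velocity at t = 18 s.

Δv equals the area under the a-t graph; then v = v₀ + Δv.
0–2 s: ½(6 + 9)(2) = 15 m/s
2–6 s: ½(9 + -6)(4) = 6 m/s
6–12 s: ½(-6 + 3)(6) = -9 m/s
12–18 s: ½(3 + -4)(6) = -3 m/s
Δv = 9 m/s, so v(18) = 1 + (9) = 10 m/s.

10 m/s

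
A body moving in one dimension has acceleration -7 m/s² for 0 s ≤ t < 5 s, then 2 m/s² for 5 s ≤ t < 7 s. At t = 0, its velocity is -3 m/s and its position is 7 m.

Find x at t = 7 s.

-167.5 m

On each constant-a segment, Δv = aΔt and Δx = v₀Δt + ½aΔt²; chain segment to segment.
0–5 s: v starts -3 m/s; Δx = -3·5 + ½·-7·5² = -102.5 m; v ends -38 m/s.
5–7 s: v starts -38 m/s; Δx = -38·2 + ½·2·2² = -72 m; v ends -34 m/s.
x(7) = 7 + Σ Δx = -167.5 m.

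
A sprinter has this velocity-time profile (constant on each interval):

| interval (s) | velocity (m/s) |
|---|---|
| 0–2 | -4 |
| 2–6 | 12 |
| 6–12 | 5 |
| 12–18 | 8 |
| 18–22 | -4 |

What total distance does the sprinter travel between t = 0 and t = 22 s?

Distance (not displacement) is the total path length: add the absolute areas under v-t.
0–2 s: |-4| × 2 = 8 m
2–6 s: |12| × 4 = 48 m
6–12 s: |5| × 6 = 30 m
12–18 s: |8| × 6 = 48 m
18–22 s: |-4| × 4 = 16 m
Total distance = 150 m

150 m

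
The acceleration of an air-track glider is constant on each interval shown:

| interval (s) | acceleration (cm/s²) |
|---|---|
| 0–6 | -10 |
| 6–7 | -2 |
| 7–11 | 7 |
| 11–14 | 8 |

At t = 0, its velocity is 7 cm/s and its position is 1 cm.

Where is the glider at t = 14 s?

-400 cm

On each constant-a segment, Δv = aΔt and Δx = v₀Δt + ½aΔt²; chain segment to segment.
0–6 s: v starts 7 cm/s; Δx = 7·6 + ½·-10·6² = -138 cm; v ends -53 cm/s.
6–7 s: v starts -53 cm/s; Δx = -53·1 + ½·-2·1² = -54 cm; v ends -55 cm/s.
7–11 s: v starts -55 cm/s; Δx = -55·4 + ½·7·4² = -164 cm; v ends -27 cm/s.
11–14 s: v starts -27 cm/s; Δx = -27·3 + ½·8·3² = -45 cm; v ends -3 cm/s.
x(14) = 1 + Σ Δx = -400 cm.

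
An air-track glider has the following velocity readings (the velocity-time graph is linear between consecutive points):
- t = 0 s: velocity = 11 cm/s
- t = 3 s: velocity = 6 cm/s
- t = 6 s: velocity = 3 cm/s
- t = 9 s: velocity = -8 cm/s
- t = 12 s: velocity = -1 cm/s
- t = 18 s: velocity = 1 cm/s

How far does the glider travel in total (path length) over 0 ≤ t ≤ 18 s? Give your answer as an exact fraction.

Total distance travelled is ∫|v| dt — sum the magnitudes of each area piece.
0–3 s: |½(11 + 6)(3)| = 25.5 cm
3–6 s: |½(6 + 3)(3)| = 13.5 cm
6–9 s: v = 0 at t = 75/11 s; triangle areas 27/22 + 96/11 = 219/22 cm
9–12 s: |½(-8 + -1)(3)| = 13.5 cm
12–18 s: v = 0 at t = 15 s; triangle areas 1.5 + 1.5 = 3 cm
Total distance = 720/11 cm

720/11 cm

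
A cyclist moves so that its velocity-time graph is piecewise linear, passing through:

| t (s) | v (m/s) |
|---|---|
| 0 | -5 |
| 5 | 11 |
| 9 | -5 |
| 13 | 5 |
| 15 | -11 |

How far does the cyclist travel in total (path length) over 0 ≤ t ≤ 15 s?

60.1875 m

Total distance travelled is ∫|v| dt — sum the magnitudes of each area piece.
0–5 s: v = 0 at t = 1.5625 s; triangle areas 3.90625 + 18.90625 = 22.8125 m
5–9 s: v = 0 at t = 7.75 s; triangle areas 15.125 + 3.125 = 18.25 m
9–13 s: v = 0 at t = 11 s; triangle areas 5 + 5 = 10 m
13–15 s: v = 0 at t = 13.625 s; triangle areas 1.5625 + 7.5625 = 9.125 m
Total distance = 60.1875 m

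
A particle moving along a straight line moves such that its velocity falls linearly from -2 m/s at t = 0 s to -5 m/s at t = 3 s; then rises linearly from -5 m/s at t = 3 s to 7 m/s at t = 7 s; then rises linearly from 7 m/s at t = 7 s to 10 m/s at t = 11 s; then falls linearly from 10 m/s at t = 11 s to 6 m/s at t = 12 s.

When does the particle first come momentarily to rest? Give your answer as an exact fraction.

t = 14/3 s

v changes sign on 3–7 s (from -5 to 7); the graph is linear there, so v = 0 at t = 3 + (5)·(7 − 3)/(7 − -5) = 14/3 s.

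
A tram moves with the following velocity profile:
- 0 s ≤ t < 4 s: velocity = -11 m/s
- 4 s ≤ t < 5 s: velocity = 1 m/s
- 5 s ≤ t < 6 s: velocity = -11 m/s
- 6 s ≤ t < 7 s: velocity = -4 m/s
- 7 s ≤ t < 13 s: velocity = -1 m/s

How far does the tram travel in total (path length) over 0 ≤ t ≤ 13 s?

66 m

Total distance travelled is ∫|v| dt — sum the magnitudes of each area piece.
0–4 s: |-11| × 4 = 44 m
4–5 s: |1| × 1 = 1 m
5–6 s: |-11| × 1 = 11 m
6–7 s: |-4| × 1 = 4 m
7–13 s: |-1| × 6 = 6 m
Total distance = 66 m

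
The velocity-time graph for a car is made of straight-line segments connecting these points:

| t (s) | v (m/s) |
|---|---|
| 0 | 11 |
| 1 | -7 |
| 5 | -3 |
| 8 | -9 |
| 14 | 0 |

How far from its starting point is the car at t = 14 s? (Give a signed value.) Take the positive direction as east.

Displacement is the signed area under the v-t curve.
0–1 s: ½(11 + -7)(1) = 2 m
1–5 s: ½(-7 + -3)(4) = -20 m
5–8 s: ½(-3 + -9)(3) = -18 m
8–14 s: ½(-9 + 0)(6) = -27 m
Net displacement = -63 m

-63 m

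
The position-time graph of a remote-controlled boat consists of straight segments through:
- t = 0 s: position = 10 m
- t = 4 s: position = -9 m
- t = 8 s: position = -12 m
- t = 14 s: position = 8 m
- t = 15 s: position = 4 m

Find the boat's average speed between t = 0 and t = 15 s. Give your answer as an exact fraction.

Average speed = (total path length)/(elapsed time); on a piecewise-linear x-t graph the path length is Σ|Δx|.
0–4 s: |Δx| = |-9 − 10| = 19 m
4–8 s: |Δx| = |-12 − -9| = 3 m
8–14 s: |Δx| = |8 − -12| = 20 m
14–15 s: |Δx| = |4 − 8| = 4 m
Total path = 46 m; average speed = 46/15 = 46/15 m/s.

46/15 m/s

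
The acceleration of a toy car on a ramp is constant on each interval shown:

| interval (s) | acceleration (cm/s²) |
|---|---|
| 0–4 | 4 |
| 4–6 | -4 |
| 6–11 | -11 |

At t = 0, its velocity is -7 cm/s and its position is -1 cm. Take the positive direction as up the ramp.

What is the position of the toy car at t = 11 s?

-119.5 cm

On each constant-a segment, Δv = aΔt and Δx = v₀Δt + ½aΔt²; chain segment to segment.
0–4 s: v starts -7 cm/s; Δx = -7·4 + ½·4·4² = 4 cm; v ends 9 cm/s.
4–6 s: v starts 9 cm/s; Δx = 9·2 + ½·-4·2² = 10 cm; v ends 1 cm/s.
6–11 s: v starts 1 cm/s; Δx = 1·5 + ½·-11·5² = -132.5 cm; v ends -54 cm/s.
x(11) = -1 + Σ Δx = -119.5 cm.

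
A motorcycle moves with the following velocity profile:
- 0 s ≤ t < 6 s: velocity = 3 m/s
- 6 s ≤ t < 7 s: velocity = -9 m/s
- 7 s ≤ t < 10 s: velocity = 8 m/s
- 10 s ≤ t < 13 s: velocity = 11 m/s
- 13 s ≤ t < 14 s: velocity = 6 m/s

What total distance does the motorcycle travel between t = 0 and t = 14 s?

90 m

Distance (not displacement) is the total path length: add the absolute areas under v-t.
0–6 s: |3| × 6 = 18 m
6–7 s: |-9| × 1 = 9 m
7–10 s: |8| × 3 = 24 m
10–13 s: |11| × 3 = 33 m
13–14 s: |6| × 1 = 6 m
Total distance = 90 m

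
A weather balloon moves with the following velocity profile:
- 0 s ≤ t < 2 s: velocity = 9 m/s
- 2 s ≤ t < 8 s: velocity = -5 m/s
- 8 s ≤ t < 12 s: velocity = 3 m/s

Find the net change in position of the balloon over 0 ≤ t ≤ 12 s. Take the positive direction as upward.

0 m

Net displacement equals the area under the velocity-time graph (areas below the axis count negative).
0–2 s: 9 × 2 = 18 m
2–8 s: -5 × 6 = -30 m
8–12 s: 3 × 4 = 12 m
Net displacement = 0 m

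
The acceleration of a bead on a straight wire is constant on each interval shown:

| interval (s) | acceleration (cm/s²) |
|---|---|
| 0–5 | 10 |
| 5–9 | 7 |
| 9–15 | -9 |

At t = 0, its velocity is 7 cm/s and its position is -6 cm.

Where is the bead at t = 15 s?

On each constant-a segment, Δv = aΔt and Δx = v₀Δt + ½aΔt²; chain segment to segment.
0–5 s: v starts 7 cm/s; Δx = 7·5 + ½·10·5² = 160 cm; v ends 57 cm/s.
5–9 s: v starts 57 cm/s; Δx = 57·4 + ½·7·4² = 284 cm; v ends 85 cm/s.
9–15 s: v starts 85 cm/s; Δx = 85·6 + ½·-9·6² = 348 cm; v ends 31 cm/s.
x(15) = -6 + Σ Δx = 786 cm.

786 cm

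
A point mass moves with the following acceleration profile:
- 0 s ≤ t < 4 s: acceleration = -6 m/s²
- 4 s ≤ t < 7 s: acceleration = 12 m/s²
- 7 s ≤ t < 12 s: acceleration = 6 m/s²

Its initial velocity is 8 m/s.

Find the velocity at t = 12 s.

50 m/s

Δv equals the area under the a-t graph; then v = v₀ + Δv.
0–4 s: -6 × 4 = -24 m/s
4–7 s: 12 × 3 = 36 m/s
7–12 s: 6 × 5 = 30 m/s
Δv = 42 m/s, so v(12) = 8 + (42) = 50 m/s.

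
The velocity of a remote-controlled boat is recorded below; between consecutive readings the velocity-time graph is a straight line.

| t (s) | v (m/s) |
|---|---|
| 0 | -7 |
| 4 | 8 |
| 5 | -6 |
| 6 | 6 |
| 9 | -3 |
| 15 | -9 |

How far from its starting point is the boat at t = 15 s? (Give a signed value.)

-28.5 m

Net displacement equals the area under the velocity-time graph (areas below the axis count negative).
0–4 s: ½(-7 + 8)(4) = 2 m
4–5 s: ½(8 + -6)(1) = 1 m
5–6 s: ½(-6 + 6)(1) = 0 m
6–9 s: ½(6 + -3)(3) = 4.5 m
9–15 s: ½(-3 + -9)(6) = -36 m
Net displacement = -28.5 m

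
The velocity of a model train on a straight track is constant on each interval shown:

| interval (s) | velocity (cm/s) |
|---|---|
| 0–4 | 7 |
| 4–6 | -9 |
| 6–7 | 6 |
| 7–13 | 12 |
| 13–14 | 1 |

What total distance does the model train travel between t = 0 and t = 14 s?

125 cm

Distance (not displacement) is the total path length: add the absolute areas under v-t.
0–4 s: |7| × 4 = 28 cm
4–6 s: |-9| × 2 = 18 cm
6–7 s: |6| × 1 = 6 cm
7–13 s: |12| × 6 = 72 cm
13–14 s: |1| × 1 = 1 cm
Total distance = 125 cm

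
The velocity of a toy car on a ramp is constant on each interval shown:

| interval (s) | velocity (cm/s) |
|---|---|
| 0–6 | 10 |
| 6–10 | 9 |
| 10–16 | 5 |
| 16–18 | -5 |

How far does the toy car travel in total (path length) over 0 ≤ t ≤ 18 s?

Total distance travelled is ∫|v| dt — sum the magnitudes of each area piece.
0–6 s: |10| × 6 = 60 cm
6–10 s: |9| × 4 = 36 cm
10–16 s: |5| × 6 = 30 cm
16–18 s: |-5| × 2 = 10 cm
Total distance = 136 cm

136 cm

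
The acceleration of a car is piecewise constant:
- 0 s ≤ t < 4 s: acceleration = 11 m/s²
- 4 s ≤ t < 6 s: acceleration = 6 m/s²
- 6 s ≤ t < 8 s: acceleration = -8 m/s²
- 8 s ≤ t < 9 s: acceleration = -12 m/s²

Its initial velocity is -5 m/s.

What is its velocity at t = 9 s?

Δv equals the area under the a-t graph; then v = v₀ + Δv.
0–4 s: 11 × 4 = 44 m/s
4–6 s: 6 × 2 = 12 m/s
6–8 s: -8 × 2 = -16 m/s
8–9 s: -12 × 1 = -12 m/s
Δv = 28 m/s, so v(9) = -5 + (28) = 23 m/s.

23 m/s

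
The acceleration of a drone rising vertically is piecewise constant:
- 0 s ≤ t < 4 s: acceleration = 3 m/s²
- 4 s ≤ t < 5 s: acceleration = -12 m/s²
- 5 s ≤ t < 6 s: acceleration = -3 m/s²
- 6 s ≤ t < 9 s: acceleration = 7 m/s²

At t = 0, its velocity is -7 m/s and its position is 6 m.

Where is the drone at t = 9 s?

On each constant-a segment, Δv = aΔt and Δx = v₀Δt + ½aΔt²; chain segment to segment.
0–4 s: v starts -7 m/s; Δx = -7·4 + ½·3·4² = -4 m; v ends 5 m/s.
4–5 s: v starts 5 m/s; Δx = 5·1 + ½·-12·1² = -1 m; v ends -7 m/s.
5–6 s: v starts -7 m/s; Δx = -7·1 + ½·-3·1² = -8.5 m; v ends -10 m/s.
6–9 s: v starts -10 m/s; Δx = -10·3 + ½·7·3² = 1.5 m; v ends 11 m/s.
x(9) = 6 + Σ Δx = -6 m.

-6 m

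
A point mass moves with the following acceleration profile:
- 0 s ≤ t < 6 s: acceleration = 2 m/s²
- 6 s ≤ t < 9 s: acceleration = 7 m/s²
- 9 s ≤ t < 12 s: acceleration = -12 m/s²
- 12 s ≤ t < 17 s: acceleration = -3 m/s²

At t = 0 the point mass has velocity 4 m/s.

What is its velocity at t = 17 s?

Δv equals the area under the a-t graph; then v = v₀ + Δv.
0–6 s: 2 × 6 = 12 m/s
6–9 s: 7 × 3 = 21 m/s
9–12 s: -12 × 3 = -36 m/s
12–17 s: -3 × 5 = -15 m/s
Δv = -18 m/s, so v(17) = 4 + (-18) = -14 m/s.

-14 m/s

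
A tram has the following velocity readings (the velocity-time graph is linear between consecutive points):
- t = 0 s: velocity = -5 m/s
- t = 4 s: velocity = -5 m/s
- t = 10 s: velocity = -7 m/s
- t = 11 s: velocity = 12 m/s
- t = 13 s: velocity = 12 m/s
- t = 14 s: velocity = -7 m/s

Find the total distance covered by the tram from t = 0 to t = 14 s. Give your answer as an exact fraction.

Total distance travelled is ∫|v| dt — sum the magnitudes of each area piece.
0–4 s: |-5| × 4 = 20 m
4–10 s: |½(-5 + -7)(6)| = 36 m
10–11 s: v = 0 at t = 197/19 s; triangle areas 49/38 + 72/19 = 193/38 m
11–13 s: |12| × 2 = 24 m
13–14 s: v = 0 at t = 259/19 s; triangle areas 72/19 + 49/38 = 193/38 m
Total distance = 1713/19 m

1713/19 m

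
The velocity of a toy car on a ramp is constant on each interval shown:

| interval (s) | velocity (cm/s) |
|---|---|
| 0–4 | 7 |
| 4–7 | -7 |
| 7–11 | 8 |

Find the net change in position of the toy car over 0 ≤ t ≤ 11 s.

39 cm

Net displacement equals the area under the velocity-time graph (areas below the axis count negative).
0–4 s: 7 × 4 = 28 cm
4–7 s: -7 × 3 = -21 cm
7–11 s: 8 × 4 = 32 cm
Net displacement = 39 cm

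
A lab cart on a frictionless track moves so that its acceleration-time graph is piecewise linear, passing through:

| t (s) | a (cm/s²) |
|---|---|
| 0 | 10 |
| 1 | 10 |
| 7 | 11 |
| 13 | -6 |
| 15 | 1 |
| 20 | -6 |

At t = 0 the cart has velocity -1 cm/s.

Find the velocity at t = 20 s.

69.5 cm/s

Δv equals the area under the a-t graph; then v = v₀ + Δv.
0–1 s: 10 × 1 = 10 cm/s
1–7 s: ½(10 + 11)(6) = 63 cm/s
7–13 s: ½(11 + -6)(6) = 15 cm/s
13–15 s: ½(-6 + 1)(2) = -5 cm/s
15–20 s: ½(1 + -6)(5) = -12.5 cm/s
Δv = 70.5 cm/s, so v(20) = -1 + (70.5) = 69.5 cm/s.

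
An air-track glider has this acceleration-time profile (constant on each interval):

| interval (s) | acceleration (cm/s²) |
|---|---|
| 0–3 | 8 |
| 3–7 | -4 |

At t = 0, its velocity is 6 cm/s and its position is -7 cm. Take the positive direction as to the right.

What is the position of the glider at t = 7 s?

On each constant-a segment, Δv = aΔt and Δx = v₀Δt + ½aΔt²; chain segment to segment.
0–3 s: v starts 6 cm/s; Δx = 6·3 + ½·8·3² = 54 cm; v ends 30 cm/s.
3–7 s: v starts 30 cm/s; Δx = 30·4 + ½·-4·4² = 88 cm; v ends 14 cm/s.
x(7) = -7 + Σ Δx = 135 cm.

135 cm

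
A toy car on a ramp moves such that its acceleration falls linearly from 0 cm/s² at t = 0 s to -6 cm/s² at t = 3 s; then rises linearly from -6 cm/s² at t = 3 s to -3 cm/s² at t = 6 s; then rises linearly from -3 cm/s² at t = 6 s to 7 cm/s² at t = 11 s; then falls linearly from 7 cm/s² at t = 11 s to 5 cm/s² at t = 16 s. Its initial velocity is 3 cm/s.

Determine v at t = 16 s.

20.5 cm/s

Δv equals the area under the a-t graph; then v = v₀ + Δv.
0–3 s: ½(0 + -6)(3) = -9 cm/s
3–6 s: ½(-6 + -3)(3) = -13.5 cm/s
6–11 s: ½(-3 + 7)(5) = 10 cm/s
11–16 s: ½(7 + 5)(5) = 30 cm/s
Δv = 17.5 cm/s, so v(16) = 3 + (17.5) = 20.5 cm/s.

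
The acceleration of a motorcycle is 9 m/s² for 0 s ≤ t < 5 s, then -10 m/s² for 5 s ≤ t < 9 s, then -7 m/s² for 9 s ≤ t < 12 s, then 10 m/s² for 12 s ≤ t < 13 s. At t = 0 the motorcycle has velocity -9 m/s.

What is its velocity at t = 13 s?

Δv equals the area under the a-t graph; then v = v₀ + Δv.
0–5 s: 9 × 5 = 45 m/s
5–9 s: -10 × 4 = -40 m/s
9–12 s: -7 × 3 = -21 m/s
12–13 s: 10 × 1 = 10 m/s
Δv = -6 m/s, so v(13) = -9 + (-6) = -15 m/s.

-15 m/s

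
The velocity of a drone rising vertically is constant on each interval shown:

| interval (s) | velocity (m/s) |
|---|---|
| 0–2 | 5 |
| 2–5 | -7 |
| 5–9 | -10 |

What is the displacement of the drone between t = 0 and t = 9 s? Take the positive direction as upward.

-51 m

Displacement is the signed area under the v-t curve.
0–2 s: 5 × 2 = 10 m
2–5 s: -7 × 3 = -21 m
5–9 s: -10 × 4 = -40 m
Net displacement = -51 m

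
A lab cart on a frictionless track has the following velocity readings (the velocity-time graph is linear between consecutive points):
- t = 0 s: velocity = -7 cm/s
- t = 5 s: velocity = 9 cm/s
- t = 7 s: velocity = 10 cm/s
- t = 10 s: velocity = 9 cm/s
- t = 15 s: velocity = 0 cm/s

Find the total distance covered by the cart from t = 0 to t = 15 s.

Total distance travelled is ∫|v| dt — sum the magnitudes of each area piece.
0–5 s: v = 0 at t = 2.1875 s; triangle areas 7.65625 + 12.65625 = 20.3125 cm
5–7 s: |½(9 + 10)(2)| = 19 cm
7–10 s: |½(10 + 9)(3)| = 28.5 cm
10–15 s: |½(9 + 0)(5)| = 22.5 cm
Total distance = 90.3125 cm

90.3125 cm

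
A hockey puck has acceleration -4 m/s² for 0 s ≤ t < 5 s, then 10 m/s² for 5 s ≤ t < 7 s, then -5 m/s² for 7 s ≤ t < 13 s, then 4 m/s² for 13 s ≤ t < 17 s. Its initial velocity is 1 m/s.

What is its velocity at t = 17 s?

Δv equals the area under the a-t graph; then v = v₀ + Δv.
0–5 s: -4 × 5 = -20 m/s
5–7 s: 10 × 2 = 20 m/s
7–13 s: -5 × 6 = -30 m/s
13–17 s: 4 × 4 = 16 m/s
Δv = -14 m/s, so v(17) = 1 + (-14) = -13 m/s.

-13 m/s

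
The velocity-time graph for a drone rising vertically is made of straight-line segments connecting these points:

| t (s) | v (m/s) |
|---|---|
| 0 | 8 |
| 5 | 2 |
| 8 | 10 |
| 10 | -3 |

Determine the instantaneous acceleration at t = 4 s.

-1.2 m/s²

Acceleration is the slope of the v-t graph on 0–5 s: (2 − 8)/(5 − 0) = -1.2 m/s².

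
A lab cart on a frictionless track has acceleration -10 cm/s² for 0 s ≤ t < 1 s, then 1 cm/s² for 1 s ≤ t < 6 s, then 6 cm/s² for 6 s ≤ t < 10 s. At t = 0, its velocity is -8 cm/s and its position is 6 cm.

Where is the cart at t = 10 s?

-88.5 cm

On each constant-a segment, Δv = aΔt and Δx = v₀Δt + ½aΔt²; chain segment to segment.
0–1 s: v starts -8 cm/s; Δx = -8·1 + ½·-10·1² = -13 cm; v ends -18 cm/s.
1–6 s: v starts -18 cm/s; Δx = -18·5 + ½·1·5² = -77.5 cm; v ends -13 cm/s.
6–10 s: v starts -13 cm/s; Δx = -13·4 + ½·6·4² = -4 cm; v ends 11 cm/s.
x(10) = 6 + Σ Δx = -88.5 cm.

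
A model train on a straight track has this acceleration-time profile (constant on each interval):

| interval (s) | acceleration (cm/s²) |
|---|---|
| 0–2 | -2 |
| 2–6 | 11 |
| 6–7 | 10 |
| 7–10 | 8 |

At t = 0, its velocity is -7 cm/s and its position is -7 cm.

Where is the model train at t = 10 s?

222 cm

On each constant-a segment, Δv = aΔt and Δx = v₀Δt + ½aΔt²; chain segment to segment.
0–2 s: v starts -7 cm/s; Δx = -7·2 + ½·-2·2² = -18 cm; v ends -11 cm/s.
2–6 s: v starts -11 cm/s; Δx = -11·4 + ½·11·4² = 44 cm; v ends 33 cm/s.
6–7 s: v starts 33 cm/s; Δx = 33·1 + ½·10·1² = 38 cm; v ends 43 cm/s.
7–10 s: v starts 43 cm/s; Δx = 43·3 + ½·8·3² = 165 cm; v ends 67 cm/s.
x(10) = -7 + Σ Δx = 222 cm.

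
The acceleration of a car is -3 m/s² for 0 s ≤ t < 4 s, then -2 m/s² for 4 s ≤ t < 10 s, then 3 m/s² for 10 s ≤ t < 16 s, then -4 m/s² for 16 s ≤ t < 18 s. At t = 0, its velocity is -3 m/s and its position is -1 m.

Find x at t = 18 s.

On each constant-a segment, Δv = aΔt and Δx = v₀Δt + ½aΔt²; chain segment to segment.
0–4 s: v starts -3 m/s; Δx = -3·4 + ½·-3·4² = -36 m; v ends -15 m/s.
4–10 s: v starts -15 m/s; Δx = -15·6 + ½·-2·6² = -126 m; v ends -27 m/s.
10–16 s: v starts -27 m/s; Δx = -27·6 + ½·3·6² = -108 m; v ends -9 m/s.
16–18 s: v starts -9 m/s; Δx = -9·2 + ½·-4·2² = -26 m; v ends -17 m/s.
x(18) = -1 + Σ Δx = -297 m.

-297 m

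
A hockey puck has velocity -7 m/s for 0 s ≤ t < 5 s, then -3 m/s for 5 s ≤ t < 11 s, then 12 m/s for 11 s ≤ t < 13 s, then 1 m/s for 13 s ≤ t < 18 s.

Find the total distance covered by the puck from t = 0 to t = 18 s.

Distance (not displacement) is the total path length: add the absolute areas under v-t.
0–5 s: |-7| × 5 = 35 m
5–11 s: |-3| × 6 = 18 m
11–13 s: |12| × 2 = 24 m
13–18 s: |1| × 5 = 5 m
Total distance = 82 m

82 m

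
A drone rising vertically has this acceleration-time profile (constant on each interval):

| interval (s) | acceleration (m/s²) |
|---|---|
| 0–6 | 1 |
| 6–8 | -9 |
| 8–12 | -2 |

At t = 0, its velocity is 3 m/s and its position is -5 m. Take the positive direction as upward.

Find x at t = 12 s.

On each constant-a segment, Δv = aΔt and Δx = v₀Δt + ½aΔt²; chain segment to segment.
0–6 s: v starts 3 m/s; Δx = 3·6 + ½·1·6² = 36 m; v ends 9 m/s.
6–8 s: v starts 9 m/s; Δx = 9·2 + ½·-9·2² = 0 m; v ends -9 m/s.
8–12 s: v starts -9 m/s; Δx = -9·4 + ½·-2·4² = -52 m; v ends -17 m/s.
x(12) = -5 + Σ Δx = -21 m.

-21 m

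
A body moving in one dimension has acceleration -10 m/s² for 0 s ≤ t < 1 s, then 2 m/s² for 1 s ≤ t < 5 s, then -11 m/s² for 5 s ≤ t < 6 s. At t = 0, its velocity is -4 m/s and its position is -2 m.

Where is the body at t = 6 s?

On each constant-a segment, Δv = aΔt and Δx = v₀Δt + ½aΔt²; chain segment to segment.
0–1 s: v starts -4 m/s; Δx = -4·1 + ½·-10·1² = -9 m; v ends -14 m/s.
1–5 s: v starts -14 m/s; Δx = -14·4 + ½·2·4² = -40 m; v ends -6 m/s.
5–6 s: v starts -6 m/s; Δx = -6·1 + ½·-11·1² = -11.5 m; v ends -17 m/s.
x(6) = -2 + Σ Δx = -62.5 m.

-62.5 m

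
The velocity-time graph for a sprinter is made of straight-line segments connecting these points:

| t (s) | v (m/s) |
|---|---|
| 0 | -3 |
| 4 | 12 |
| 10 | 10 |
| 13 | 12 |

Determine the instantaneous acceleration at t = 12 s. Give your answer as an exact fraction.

Acceleration is the slope of the v-t graph on 10–13 s: (12 − 10)/(13 − 10) = 2/3 m/s².

2/3 m/s²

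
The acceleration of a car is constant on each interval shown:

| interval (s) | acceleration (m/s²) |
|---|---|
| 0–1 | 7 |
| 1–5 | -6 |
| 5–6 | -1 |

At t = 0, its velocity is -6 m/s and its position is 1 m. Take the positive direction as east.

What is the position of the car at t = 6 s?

On each constant-a segment, Δv = aΔt and Δx = v₀Δt + ½aΔt²; chain segment to segment.
0–1 s: v starts -6 m/s; Δx = -6·1 + ½·7·1² = -2.5 m; v ends 1 m/s.
1–5 s: v starts 1 m/s; Δx = 1·4 + ½·-6·4² = -44 m; v ends -23 m/s.
5–6 s: v starts -23 m/s; Δx = -23·1 + ½·-1·1² = -23.5 m; v ends -24 m/s.
x(6) = 1 + Σ Δx = -69 m.

-69 m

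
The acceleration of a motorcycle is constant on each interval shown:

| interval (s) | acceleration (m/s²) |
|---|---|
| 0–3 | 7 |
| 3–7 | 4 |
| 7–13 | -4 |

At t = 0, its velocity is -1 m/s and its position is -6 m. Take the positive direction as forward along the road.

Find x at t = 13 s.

278.5 m

On each constant-a segment, Δv = aΔt and Δx = v₀Δt + ½aΔt²; chain segment to segment.
0–3 s: v starts -1 m/s; Δx = -1·3 + ½·7·3² = 28.5 m; v ends 20 m/s.
3–7 s: v starts 20 m/s; Δx = 20·4 + ½·4·4² = 112 m; v ends 36 m/s.
7–13 s: v starts 36 m/s; Δx = 36·6 + ½·-4·6² = 144 m; v ends 12 m/s.
x(13) = -6 + Σ Δx = 278.5 m.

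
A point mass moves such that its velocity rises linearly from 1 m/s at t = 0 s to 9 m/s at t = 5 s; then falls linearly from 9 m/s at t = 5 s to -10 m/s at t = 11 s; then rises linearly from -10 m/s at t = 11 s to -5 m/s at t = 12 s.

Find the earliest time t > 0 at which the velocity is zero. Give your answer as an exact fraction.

v changes sign on 5–11 s (from 9 to -10); the graph is linear there, so v = 0 at t = 5 + (-9)·(11 − 5)/(-10 − 9) = 149/19 s.

t = 149/19 s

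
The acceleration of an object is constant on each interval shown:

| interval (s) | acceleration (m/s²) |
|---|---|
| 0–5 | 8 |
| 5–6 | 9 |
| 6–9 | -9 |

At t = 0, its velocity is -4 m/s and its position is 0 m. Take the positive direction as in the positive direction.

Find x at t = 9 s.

215 m

On each constant-a segment, Δv = aΔt and Δx = v₀Δt + ½aΔt²; chain segment to segment.
0–5 s: v starts -4 m/s; Δx = -4·5 + ½·8·5² = 80 m; v ends 36 m/s.
5–6 s: v starts 36 m/s; Δx = 36·1 + ½·9·1² = 40.5 m; v ends 45 m/s.
6–9 s: v starts 45 m/s; Δx = 45·3 + ½·-9·3² = 94.5 m; v ends 18 m/s.
x(9) = 0 + Σ Δx = 215 m.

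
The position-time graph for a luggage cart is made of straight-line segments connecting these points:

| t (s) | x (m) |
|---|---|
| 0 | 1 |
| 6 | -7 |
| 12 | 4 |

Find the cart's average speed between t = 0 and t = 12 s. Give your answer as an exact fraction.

19/12 m/s

Average speed = (total path length)/(elapsed time); on a piecewise-linear x-t graph the path length is Σ|Δx|.
0–6 s: |Δx| = |-7 − 1| = 8 m
6–12 s: |Δx| = |4 − -7| = 11 m
Total path = 19 m; average speed = 19/12 = 19/12 m/s.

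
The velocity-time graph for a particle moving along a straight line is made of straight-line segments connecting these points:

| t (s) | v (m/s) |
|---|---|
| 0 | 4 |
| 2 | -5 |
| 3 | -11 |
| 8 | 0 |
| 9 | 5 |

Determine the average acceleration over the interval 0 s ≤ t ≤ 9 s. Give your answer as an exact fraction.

1/9 m/s²

Average acceleration = Δv/Δt = (5 − 4)/(9 − 0) = 1/9 m/s².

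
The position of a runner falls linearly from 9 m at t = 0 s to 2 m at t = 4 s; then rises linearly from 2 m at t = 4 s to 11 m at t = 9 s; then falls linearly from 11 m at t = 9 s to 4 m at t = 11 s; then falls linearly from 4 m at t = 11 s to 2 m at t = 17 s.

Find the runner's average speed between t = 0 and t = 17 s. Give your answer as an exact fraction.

Average speed = (total path length)/(elapsed time); on a piecewise-linear x-t graph the path length is Σ|Δx|.
0–4 s: |Δx| = |2 − 9| = 7 m
4–9 s: |Δx| = |11 − 2| = 9 m
9–11 s: |Δx| = |4 − 11| = 7 m
11–17 s: |Δx| = |2 − 4| = 2 m
Total path = 25 m; average speed = 25/17 = 25/17 m/s.

25/17 m/s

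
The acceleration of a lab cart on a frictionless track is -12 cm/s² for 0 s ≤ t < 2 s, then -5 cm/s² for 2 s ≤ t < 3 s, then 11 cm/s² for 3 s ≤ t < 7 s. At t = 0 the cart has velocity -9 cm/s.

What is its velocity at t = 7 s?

Δv equals the area under the a-t graph; then v = v₀ + Δv.
0–2 s: -12 × 2 = -24 cm/s
2–3 s: -5 × 1 = -5 cm/s
3–7 s: 11 × 4 = 44 cm/s
Δv = 15 cm/s, so v(7) = -9 + (15) = 6 cm/s.

6 cm/s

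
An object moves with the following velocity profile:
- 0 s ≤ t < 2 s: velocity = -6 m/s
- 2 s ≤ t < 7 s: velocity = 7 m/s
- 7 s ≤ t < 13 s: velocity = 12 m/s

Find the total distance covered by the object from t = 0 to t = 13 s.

Total distance travelled is ∫|v| dt — sum the magnitudes of each area piece.
0–2 s: |-6| × 2 = 12 m
2–7 s: |7| × 5 = 35 m
7–13 s: |12| × 6 = 72 m
Total distance = 119 m

119 m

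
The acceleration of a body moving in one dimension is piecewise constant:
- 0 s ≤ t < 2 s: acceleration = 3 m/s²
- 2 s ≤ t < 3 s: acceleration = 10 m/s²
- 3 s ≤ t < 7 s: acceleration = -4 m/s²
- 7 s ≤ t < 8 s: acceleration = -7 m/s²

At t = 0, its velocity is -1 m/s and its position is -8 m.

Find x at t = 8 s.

29.5 m

On each constant-a segment, Δv = aΔt and Δx = v₀Δt + ½aΔt²; chain segment to segment.
0–2 s: v starts -1 m/s; Δx = -1·2 + ½·3·2² = 4 m; v ends 5 m/s.
2–3 s: v starts 5 m/s; Δx = 5·1 + ½·10·1² = 10 m; v ends 15 m/s.
3–7 s: v starts 15 m/s; Δx = 15·4 + ½·-4·4² = 28 m; v ends -1 m/s.
7–8 s: v starts -1 m/s; Δx = -1·1 + ½·-7·1² = -4.5 m; v ends -8 m/s.
x(8) = -8 + Σ Δx = 29.5 m.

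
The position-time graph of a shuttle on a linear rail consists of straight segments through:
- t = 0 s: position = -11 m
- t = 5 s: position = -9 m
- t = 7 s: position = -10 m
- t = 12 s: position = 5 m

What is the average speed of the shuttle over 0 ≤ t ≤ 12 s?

1.5 m/s

Average speed = (total path length)/(elapsed time); on a piecewise-linear x-t graph the path length is Σ|Δx|.
0–5 s: |Δx| = |-9 − -11| = 2 m
5–7 s: |Δx| = |-10 − -9| = 1 m
7–12 s: |Δx| = |5 − -10| = 15 m
Total path = 18 m; average speed = 18/12 = 1.5 m/s.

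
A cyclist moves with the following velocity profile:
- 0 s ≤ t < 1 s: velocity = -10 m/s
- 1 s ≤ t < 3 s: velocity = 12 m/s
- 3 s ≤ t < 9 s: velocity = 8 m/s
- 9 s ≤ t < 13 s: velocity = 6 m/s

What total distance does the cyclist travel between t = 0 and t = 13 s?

Distance (not displacement) is the total path length: add the absolute areas under v-t.
0–1 s: |-10| × 1 = 10 m
1–3 s: |12| × 2 = 24 m
3–9 s: |8| × 6 = 48 m
9–13 s: |6| × 4 = 24 m
Total distance = 106 m

106 m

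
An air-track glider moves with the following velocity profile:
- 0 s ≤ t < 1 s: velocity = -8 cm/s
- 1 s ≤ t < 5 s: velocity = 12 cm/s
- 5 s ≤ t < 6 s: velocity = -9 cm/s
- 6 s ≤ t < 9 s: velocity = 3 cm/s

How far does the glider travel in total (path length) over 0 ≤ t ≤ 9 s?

Distance (not displacement) is the total path length: add the absolute areas under v-t.
0–1 s: |-8| × 1 = 8 cm
1–5 s: |12| × 4 = 48 cm
5–6 s: |-9| × 1 = 9 cm
6–9 s: |3| × 3 = 9 cm
Total distance = 74 cm

74 cm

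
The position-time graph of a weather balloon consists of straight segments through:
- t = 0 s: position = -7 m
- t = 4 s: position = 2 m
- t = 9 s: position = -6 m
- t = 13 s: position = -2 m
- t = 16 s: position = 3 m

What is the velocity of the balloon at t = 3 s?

2.25 m/s

Velocity is the slope of the x-t graph on 0–4 s: (2 − -7)/(4 − 0) = 2.25 m/s.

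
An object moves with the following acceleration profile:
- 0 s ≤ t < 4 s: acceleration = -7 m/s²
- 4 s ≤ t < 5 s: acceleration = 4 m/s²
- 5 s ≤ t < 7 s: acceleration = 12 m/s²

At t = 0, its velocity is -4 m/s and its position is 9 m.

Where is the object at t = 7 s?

-125 m

On each constant-a segment, Δv = aΔt and Δx = v₀Δt + ½aΔt²; chain segment to segment.
0–4 s: v starts -4 m/s; Δx = -4·4 + ½·-7·4² = -72 m; v ends -32 m/s.
4–5 s: v starts -32 m/s; Δx = -32·1 + ½·4·1² = -30 m; v ends -28 m/s.
5–7 s: v starts -28 m/s; Δx = -28·2 + ½·12·2² = -32 m; v ends -4 m/s.
x(7) = 9 + Σ Δx = -125 m.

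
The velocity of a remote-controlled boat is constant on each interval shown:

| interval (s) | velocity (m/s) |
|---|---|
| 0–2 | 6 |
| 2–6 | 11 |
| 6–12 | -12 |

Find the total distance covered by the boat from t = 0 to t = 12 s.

Total distance travelled is ∫|v| dt — sum the magnitudes of each area piece.
0–2 s: |6| × 2 = 12 m
2–6 s: |11| × 4 = 44 m
6–12 s: |-12| × 6 = 72 m
Total distance = 128 m

128 m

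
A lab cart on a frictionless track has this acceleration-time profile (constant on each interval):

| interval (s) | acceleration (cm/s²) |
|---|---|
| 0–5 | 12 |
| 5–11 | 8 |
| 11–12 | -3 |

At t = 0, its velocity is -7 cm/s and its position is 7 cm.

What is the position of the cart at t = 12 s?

683.5 cm

On each constant-a segment, Δv = aΔt and Δx = v₀Δt + ½aΔt²; chain segment to segment.
0–5 s: v starts -7 cm/s; Δx = -7·5 + ½·12·5² = 115 cm; v ends 53 cm/s.
5–11 s: v starts 53 cm/s; Δx = 53·6 + ½·8·6² = 462 cm; v ends 101 cm/s.
11–12 s: v starts 101 cm/s; Δx = 101·1 + ½·-3·1² = 99.5 cm; v ends 98 cm/s.
x(12) = 7 + Σ Δx = 683.5 cm.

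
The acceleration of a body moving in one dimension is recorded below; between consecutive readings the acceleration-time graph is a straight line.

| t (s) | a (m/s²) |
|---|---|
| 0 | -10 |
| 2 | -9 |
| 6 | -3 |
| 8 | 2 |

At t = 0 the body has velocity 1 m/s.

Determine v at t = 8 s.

-43 m/s

Δv equals the area under the a-t graph; then v = v₀ + Δv.
0–2 s: ½(-10 + -9)(2) = -19 m/s
2–6 s: ½(-9 + -3)(4) = -24 m/s
6–8 s: ½(-3 + 2)(2) = -1 m/s
Δv = -44 m/s, so v(8) = 1 + (-44) = -43 m/s.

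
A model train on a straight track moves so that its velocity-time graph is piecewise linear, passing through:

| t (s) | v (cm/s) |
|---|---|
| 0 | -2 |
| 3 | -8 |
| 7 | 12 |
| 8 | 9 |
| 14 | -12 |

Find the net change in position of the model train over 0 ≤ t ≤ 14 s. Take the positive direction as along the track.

Displacement is the signed area under the v-t curve.
0–3 s: ½(-2 + -8)(3) = -15 cm
3–7 s: ½(-8 + 12)(4) = 8 cm
7–8 s: ½(12 + 9)(1) = 10.5 cm
8–14 s: ½(9 + -12)(6) = -9 cm
Net displacement = -5.5 cm

-5.5 cm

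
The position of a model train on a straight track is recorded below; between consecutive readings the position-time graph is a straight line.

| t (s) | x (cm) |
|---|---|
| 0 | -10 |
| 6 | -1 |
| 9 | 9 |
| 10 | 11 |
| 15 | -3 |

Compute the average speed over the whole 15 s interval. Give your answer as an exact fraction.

Average speed = (total path length)/(elapsed time); on a piecewise-linear x-t graph the path length is Σ|Δx|.
0–6 s: |Δx| = |-1 − -10| = 9 cm
6–9 s: |Δx| = |9 − -1| = 10 cm
9–10 s: |Δx| = |11 − 9| = 2 cm
10–15 s: |Δx| = |-3 − 11| = 14 cm
Total path = 35 cm; average speed = 35/15 = 7/3 cm/s.

7/3 cm/s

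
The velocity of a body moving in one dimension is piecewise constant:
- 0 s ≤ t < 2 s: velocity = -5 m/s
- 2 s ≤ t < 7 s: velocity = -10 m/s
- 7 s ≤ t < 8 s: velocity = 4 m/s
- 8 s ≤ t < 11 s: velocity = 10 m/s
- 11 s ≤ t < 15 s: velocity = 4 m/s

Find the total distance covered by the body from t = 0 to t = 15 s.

110 m

Distance (not displacement) is the total path length: add the absolute areas under v-t.
0–2 s: |-5| × 2 = 10 m
2–7 s: |-10| × 5 = 50 m
7–8 s: |4| × 1 = 4 m
8–11 s: |10| × 3 = 30 m
11–15 s: |4| × 4 = 16 m
Total distance = 110 m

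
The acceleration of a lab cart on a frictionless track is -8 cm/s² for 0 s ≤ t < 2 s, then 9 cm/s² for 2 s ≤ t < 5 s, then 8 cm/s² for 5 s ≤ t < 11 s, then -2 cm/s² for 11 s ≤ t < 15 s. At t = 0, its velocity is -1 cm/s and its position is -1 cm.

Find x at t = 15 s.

390.5 cm

On each constant-a segment, Δv = aΔt and Δx = v₀Δt + ½aΔt²; chain segment to segment.
0–2 s: v starts -1 cm/s; Δx = -1·2 + ½·-8·2² = -18 cm; v ends -17 cm/s.
2–5 s: v starts -17 cm/s; Δx = -17·3 + ½·9·3² = -10.5 cm; v ends 10 cm/s.
5–11 s: v starts 10 cm/s; Δx = 10·6 + ½·8·6² = 204 cm; v ends 58 cm/s.
11–15 s: v starts 58 cm/s; Δx = 58·4 + ½·-2·4² = 216 cm; v ends 50 cm/s.
x(15) = -1 + Σ Δx = 390.5 cm.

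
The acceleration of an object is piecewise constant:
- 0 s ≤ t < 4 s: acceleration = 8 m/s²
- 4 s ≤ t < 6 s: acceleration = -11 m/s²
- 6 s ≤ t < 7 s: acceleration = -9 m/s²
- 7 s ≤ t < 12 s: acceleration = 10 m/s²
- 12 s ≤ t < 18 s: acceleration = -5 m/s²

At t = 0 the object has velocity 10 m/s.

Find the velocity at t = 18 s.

31 m/s

Δv equals the area under the a-t graph; then v = v₀ + Δv.
0–4 s: 8 × 4 = 32 m/s
4–6 s: -11 × 2 = -22 m/s
6–7 s: -9 × 1 = -9 m/s
7–12 s: 10 × 5 = 50 m/s
12–18 s: -5 × 6 = -30 m/s
Δv = 21 m/s, so v(18) = 10 + (21) = 31 m/s.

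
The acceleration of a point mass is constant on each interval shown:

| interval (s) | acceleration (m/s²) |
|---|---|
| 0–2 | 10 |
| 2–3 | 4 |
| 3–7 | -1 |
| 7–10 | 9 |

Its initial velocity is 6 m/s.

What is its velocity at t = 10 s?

Δv equals the area under the a-t graph; then v = v₀ + Δv.
0–2 s: 10 × 2 = 20 m/s
2–3 s: 4 × 1 = 4 m/s
3–7 s: -1 × 4 = -4 m/s
7–10 s: 9 × 3 = 27 m/s
Δv = 47 m/s, so v(10) = 6 + (47) = 53 m/s.

53 m/s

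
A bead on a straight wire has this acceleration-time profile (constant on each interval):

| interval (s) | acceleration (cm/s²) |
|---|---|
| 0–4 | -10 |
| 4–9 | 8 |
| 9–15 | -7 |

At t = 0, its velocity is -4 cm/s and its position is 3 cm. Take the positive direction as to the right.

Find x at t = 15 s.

-363 cm

On each constant-a segment, Δv = aΔt and Δx = v₀Δt + ½aΔt²; chain segment to segment.
0–4 s: v starts -4 cm/s; Δx = -4·4 + ½·-10·4² = -96 cm; v ends -44 cm/s.
4–9 s: v starts -44 cm/s; Δx = -44·5 + ½·8·5² = -120 cm; v ends -4 cm/s.
9–15 s: v starts -4 cm/s; Δx = -4·6 + ½·-7·6² = -150 cm; v ends -46 cm/s.
x(15) = 3 + Σ Δx = -363 cm.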